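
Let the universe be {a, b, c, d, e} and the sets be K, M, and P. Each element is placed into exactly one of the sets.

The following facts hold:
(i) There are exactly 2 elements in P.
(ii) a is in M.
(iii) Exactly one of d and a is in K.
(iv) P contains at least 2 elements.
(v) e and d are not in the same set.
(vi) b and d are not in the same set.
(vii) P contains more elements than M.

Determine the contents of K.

K = {c, d}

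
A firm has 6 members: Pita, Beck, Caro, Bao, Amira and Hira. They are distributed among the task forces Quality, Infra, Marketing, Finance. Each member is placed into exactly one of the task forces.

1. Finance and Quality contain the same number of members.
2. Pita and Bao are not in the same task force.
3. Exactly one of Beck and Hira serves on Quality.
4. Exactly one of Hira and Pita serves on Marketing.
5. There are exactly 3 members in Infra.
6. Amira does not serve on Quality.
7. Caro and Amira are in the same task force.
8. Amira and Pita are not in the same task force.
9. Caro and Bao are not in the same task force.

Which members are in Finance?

Finance = {Bao}

From (6): Amira ∉ Quality.
(7): Caro matches Amira: Caro ∉ Quality.
Suppose Pita ∈ Finance: no assignment then satisfies all the clues, so Pita ∉ Finance.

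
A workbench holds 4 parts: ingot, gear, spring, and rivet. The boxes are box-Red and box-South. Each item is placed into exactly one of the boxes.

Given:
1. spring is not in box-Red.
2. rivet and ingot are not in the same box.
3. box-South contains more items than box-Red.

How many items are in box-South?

3

From (1): spring ∉ box-Red.
Only one box left: spring ∈ box-South.
Suppose gear ∈ box-Red: no assignment then satisfies all the clues, so gear ∉ box-Red.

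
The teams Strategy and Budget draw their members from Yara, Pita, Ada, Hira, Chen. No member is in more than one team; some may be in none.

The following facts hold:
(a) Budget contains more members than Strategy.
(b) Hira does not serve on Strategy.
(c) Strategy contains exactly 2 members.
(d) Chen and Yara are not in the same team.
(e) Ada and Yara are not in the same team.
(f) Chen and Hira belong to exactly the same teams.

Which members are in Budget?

Budget = {Ada, Chen, Hira}

From (b): Hira ∉ Strategy.
(f): Chen matches Hira: Chen ∉ Strategy.
Suppose Yara ∈ Budget: no assignment then satisfies all the clues, so Yara ∉ Budget.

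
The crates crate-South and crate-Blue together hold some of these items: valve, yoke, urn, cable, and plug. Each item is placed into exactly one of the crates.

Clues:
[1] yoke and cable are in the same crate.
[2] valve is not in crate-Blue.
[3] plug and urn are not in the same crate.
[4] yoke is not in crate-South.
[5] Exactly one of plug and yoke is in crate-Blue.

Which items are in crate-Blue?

crate-Blue = {cable, urn, yoke}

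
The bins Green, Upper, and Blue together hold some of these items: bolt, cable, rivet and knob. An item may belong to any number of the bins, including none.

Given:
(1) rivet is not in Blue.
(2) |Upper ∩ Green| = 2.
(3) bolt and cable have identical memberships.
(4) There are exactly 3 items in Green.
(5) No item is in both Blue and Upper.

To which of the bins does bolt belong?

bolt: Green, Upper

From (1): rivet ∉ Blue.
Suppose bolt ∉ Green: no assignment then satisfies all the clues, so bolt ∈ Green.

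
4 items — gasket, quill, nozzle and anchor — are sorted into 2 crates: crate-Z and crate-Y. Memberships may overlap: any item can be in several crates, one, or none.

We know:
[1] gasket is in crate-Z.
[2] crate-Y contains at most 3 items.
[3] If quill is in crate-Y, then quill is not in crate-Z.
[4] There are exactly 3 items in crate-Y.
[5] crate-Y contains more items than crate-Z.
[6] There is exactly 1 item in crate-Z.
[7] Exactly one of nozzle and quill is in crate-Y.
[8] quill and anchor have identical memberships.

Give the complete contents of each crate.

crate-Z = {gasket}; crate-Y = {anchor, gasket, quill}

From (1): gasket ∈ crate-Z.
(6): crate-Z already has 1, so the rest are out.
Suppose gasket ∉ crate-Y: no assignment then satisfies all the clues, so gasket ∈ crate-Y.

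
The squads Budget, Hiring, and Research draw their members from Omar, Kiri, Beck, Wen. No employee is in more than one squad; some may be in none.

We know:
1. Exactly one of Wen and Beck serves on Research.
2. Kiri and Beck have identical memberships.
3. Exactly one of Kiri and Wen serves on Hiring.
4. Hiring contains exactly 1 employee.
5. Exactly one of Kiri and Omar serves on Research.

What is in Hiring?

Hiring = {Wen}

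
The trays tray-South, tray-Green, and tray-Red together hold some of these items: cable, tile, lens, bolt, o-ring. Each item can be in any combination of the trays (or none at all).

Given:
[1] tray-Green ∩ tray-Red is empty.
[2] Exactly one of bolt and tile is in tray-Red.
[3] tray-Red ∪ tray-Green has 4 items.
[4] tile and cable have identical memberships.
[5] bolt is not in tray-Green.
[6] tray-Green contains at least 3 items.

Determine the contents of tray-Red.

tray-Red = {bolt}

From (5): bolt ∉ tray-Green.
Suppose cable ∈ tray-Red: no assignment then satisfies all the clues, so cable ∉ tray-Red.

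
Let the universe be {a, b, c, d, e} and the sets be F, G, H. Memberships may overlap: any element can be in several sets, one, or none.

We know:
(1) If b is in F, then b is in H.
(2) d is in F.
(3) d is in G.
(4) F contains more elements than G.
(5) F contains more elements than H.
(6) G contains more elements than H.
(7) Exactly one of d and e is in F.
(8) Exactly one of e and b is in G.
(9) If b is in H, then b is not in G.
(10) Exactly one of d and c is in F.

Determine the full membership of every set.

F = {a, b, d}; G = {d, e}; H = {b}

From (2): d ∈ F.
From (3): d ∈ G.
(7) (exactly one): e ∉ F.
(10) (exactly one): c ∉ F.
Suppose a ∉ F: no assignment then satisfies all the clues, so a ∈ F.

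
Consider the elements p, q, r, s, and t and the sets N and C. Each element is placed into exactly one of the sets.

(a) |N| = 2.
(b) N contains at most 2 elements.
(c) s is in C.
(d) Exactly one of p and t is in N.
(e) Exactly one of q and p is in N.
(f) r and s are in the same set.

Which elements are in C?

C = {p, r, s}

From (c): s ∈ C.
(f): r matches s: r ∉ N.
(f): r matches s: r ∈ C.
Suppose p ∉ C: no assignment then satisfies all the clues, so p ∈ C.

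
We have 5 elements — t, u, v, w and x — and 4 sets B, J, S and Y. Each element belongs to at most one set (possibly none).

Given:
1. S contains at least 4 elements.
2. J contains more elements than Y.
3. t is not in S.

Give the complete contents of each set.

From (3): t ∉ S.
(1): only 4 candidates remain for S, so all are in.
Suppose t ∈ B: no assignment then satisfies all the clues, so t ∉ B.

B = {}; J = {t}; S = {u, v, w, x}; Y = {}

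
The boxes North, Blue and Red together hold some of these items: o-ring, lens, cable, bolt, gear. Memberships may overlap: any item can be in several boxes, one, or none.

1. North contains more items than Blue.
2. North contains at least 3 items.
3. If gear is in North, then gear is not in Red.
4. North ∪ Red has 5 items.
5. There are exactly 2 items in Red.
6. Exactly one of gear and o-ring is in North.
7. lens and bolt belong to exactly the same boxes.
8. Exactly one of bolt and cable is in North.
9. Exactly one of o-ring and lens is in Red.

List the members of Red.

Red = {cable, o-ring}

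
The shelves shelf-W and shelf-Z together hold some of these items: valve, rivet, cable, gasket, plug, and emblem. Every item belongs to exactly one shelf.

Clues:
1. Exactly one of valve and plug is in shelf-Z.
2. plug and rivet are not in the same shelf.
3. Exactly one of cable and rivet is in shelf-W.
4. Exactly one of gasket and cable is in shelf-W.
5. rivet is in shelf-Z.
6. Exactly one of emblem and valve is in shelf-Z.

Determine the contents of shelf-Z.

shelf-Z = {gasket, rivet, valve}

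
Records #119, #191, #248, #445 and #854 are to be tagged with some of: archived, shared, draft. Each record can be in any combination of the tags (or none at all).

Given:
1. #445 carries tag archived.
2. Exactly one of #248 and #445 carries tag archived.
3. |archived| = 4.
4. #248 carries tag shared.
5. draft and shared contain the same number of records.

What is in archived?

From (1): #445 ∈ archived.
From (4): #248 ∈ shared.
(2) (exactly one): #248 ∉ archived.
(3): only 4 candidates remain for archived, so all are in.

archived = {#119, #191, #445, #854}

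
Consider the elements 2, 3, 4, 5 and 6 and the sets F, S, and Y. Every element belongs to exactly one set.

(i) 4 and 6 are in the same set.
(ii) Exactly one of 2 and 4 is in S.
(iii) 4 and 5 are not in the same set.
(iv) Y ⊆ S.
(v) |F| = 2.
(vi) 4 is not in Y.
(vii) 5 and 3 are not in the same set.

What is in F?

F = {2, 5}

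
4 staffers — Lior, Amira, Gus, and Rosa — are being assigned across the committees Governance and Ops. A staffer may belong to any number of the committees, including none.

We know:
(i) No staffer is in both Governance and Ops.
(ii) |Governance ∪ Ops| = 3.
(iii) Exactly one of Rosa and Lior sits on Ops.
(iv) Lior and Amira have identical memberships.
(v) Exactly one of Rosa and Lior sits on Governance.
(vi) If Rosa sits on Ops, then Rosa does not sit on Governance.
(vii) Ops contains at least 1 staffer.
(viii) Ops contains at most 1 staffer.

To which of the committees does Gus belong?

Gus: none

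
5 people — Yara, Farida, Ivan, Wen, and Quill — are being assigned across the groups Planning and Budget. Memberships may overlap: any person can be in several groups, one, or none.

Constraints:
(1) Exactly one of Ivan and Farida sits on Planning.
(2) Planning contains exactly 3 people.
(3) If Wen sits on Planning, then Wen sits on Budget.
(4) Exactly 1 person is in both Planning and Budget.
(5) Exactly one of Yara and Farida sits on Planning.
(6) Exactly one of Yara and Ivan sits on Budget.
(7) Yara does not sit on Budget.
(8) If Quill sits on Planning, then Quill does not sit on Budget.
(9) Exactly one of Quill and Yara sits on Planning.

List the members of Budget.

Budget = {Ivan, Wen}

From (7): Yara ∉ Budget.
(6) (exactly one): Ivan ∈ Budget.
Suppose Farida ∈ Budget: no assignment then satisfies all the clues, so Farida ∉ Budget.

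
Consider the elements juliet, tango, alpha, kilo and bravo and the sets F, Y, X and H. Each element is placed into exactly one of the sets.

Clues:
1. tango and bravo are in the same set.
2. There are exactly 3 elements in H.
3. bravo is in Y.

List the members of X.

From (3): bravo ∈ Y.
(1): tango matches bravo: tango ∉ F.
(1): tango matches bravo: tango ∈ Y.
(2): only 3 candidates remain for H, so all are in.

X = {}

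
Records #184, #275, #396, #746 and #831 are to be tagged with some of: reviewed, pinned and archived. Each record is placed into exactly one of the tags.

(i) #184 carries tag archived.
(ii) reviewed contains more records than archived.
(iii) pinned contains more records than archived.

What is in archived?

From (i): #184 ∈ archived.
Suppose #275 ∈ archived: no assignment then satisfies all the clues, so #275 ∉ archived.

archived = {#184}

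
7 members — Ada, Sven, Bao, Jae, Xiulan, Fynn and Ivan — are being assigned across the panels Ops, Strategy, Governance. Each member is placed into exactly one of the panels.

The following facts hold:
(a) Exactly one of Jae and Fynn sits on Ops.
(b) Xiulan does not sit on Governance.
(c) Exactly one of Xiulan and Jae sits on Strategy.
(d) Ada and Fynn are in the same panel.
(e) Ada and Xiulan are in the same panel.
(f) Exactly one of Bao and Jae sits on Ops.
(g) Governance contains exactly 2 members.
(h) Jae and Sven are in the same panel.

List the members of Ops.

Ops = {Jae, Sven}

From (b): Xiulan ∉ Governance.
(e): Ada matches Xiulan: Ada ∉ Governance.
(d): Fynn matches Ada: Fynn ∉ Governance.
Suppose Ada ∈ Ops: no assignment then satisfies all the clues, so Ada ∉ Ops.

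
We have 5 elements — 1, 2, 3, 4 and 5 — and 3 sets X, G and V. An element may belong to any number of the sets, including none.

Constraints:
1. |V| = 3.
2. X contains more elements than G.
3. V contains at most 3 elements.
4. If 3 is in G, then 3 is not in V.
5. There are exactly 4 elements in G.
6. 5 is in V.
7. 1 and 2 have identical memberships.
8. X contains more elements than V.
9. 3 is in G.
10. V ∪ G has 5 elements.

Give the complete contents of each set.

X = {1, 2, 3, 4, 5}; G = {1, 2, 3, 4}; V = {1, 2, 5}

From (6): 5 ∈ V.
From (9): 3 ∈ G.
(4): 3 ∉ V.
Suppose 1 ∉ X: no assignment then satisfies all the clues, so 1 ∈ X.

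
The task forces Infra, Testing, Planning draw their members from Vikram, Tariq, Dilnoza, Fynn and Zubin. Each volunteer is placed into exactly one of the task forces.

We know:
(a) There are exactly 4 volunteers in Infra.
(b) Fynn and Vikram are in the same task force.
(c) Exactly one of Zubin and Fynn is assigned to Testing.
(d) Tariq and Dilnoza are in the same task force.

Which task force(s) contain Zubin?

Zubin: Testing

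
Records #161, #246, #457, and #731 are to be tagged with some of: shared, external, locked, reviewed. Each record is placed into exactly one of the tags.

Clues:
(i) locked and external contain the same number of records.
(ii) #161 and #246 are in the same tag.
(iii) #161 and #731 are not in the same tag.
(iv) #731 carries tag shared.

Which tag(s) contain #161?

From (iv): #731 ∈ shared.
(iii): #161 ∉ shared.
(ii): #246 matches #161: #246 ∉ shared.
Suppose #161 ∈ external: no assignment then satisfies all the clues, so #161 ∉ external.

#161: reviewed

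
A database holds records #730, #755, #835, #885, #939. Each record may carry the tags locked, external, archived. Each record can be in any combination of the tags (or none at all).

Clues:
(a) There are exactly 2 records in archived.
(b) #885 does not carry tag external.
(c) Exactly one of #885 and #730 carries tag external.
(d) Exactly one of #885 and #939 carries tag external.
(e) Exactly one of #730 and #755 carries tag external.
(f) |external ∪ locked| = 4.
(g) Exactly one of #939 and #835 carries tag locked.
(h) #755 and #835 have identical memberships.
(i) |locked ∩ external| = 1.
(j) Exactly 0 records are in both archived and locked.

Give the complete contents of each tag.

locked = {#730, #755, #835}; external = {#730, #939}; archived = {#885, #939}

From (b): #885 ∉ external.
(c) (exactly one): #730 ∈ external.
(d) (exactly one): #939 ∈ external.
(e) (exactly one): #755 ∉ external.
(h): #835 matches #755: #835 ∉ external.
Suppose #730 ∉ locked: no assignment then satisfies all the clues, so #730 ∈ locked.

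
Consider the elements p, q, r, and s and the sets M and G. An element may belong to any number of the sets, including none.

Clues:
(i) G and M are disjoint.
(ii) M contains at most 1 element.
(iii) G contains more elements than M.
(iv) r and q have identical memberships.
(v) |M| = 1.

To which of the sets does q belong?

q: G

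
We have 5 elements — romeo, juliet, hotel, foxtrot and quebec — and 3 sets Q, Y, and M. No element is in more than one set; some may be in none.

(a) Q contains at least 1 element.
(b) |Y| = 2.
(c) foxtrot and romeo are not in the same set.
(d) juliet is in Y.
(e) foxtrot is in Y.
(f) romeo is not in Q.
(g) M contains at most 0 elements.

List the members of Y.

Y = {foxtrot, juliet}

From (d): juliet ∈ Y.
From (e): foxtrot ∈ Y.
From (f): romeo ∉ Q.
(b): Y already has 2, so the rest are out.
(g): M already has 0, so the rest are out.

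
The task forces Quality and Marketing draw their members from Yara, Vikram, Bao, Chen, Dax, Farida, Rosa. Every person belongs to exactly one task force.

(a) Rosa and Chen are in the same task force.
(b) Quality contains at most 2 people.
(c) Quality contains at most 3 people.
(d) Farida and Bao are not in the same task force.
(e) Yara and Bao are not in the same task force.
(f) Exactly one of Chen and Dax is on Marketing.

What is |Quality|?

2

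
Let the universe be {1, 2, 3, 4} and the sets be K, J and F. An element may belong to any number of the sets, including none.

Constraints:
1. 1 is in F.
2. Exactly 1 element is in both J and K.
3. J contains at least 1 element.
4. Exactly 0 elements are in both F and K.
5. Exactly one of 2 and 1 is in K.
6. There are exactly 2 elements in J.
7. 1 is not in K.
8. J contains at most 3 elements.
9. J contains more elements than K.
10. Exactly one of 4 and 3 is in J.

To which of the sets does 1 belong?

1: F

From (1): 1 ∈ F.
From (7): 1 ∉ K.
(5) (exactly one): 2 ∈ K.
Suppose 1 ∈ J: no assignment then satisfies all the clues, so 1 ∉ J.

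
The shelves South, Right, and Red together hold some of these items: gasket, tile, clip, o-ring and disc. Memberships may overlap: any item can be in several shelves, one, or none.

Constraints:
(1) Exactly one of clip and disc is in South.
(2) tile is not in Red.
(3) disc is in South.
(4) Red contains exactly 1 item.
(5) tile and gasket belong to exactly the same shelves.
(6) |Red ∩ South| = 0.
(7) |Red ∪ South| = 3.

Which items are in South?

South = {disc, o-ring}

From (2): tile ∉ Red.
From (3): disc ∈ South.
(1) (exactly one): clip ∉ South.
(5): gasket matches tile: gasket ∉ Red.
Suppose gasket ∈ South: no assignment then satisfies all the clues, so gasket ∉ South.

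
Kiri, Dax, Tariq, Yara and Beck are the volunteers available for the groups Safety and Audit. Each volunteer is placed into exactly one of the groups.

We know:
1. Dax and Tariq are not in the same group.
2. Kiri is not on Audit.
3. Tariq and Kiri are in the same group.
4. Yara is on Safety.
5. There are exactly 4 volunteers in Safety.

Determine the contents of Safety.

Safety = {Beck, Kiri, Tariq, Yara}

From (2): Kiri ∉ Audit.
From (4): Yara ∈ Safety.
(3): Tariq matches Kiri: Tariq ∉ Audit.
Only one group left: Kiri ∈ Safety.
Only one group left: Tariq ∈ Safety.
(1): Dax ∉ Safety.
(5): only 4 candidates remain for Safety, so all are in.
Only one group left: Dax ∈ Audit.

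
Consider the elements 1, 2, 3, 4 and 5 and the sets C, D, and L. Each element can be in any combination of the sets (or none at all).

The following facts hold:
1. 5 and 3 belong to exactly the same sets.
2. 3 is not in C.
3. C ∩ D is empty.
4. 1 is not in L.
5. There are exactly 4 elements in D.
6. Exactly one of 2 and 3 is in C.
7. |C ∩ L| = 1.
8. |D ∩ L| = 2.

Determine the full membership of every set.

C = {2}; D = {1, 3, 4, 5}; L = {2, 3, 5}

From (2): 3 ∉ C.
From (4): 1 ∉ L.
(1): 5 matches 3: 5 ∉ C.
(6) (exactly one): 2 ∈ C.
(3) (disjoint): 2 ∉ D.
(5): only 4 candidates remain for D, so all are in.
(3) (disjoint): 1 ∉ C.
(3) (disjoint): 4 ∉ C.
Suppose 2 ∉ L: no assignment then satisfies all the clues, so 2 ∈ L.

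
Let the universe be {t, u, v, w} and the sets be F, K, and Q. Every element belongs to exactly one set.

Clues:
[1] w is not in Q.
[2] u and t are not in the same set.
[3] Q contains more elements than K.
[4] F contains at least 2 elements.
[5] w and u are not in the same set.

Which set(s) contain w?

w: F

From (1): w ∉ Q.
Suppose w ∉ F: no assignment then satisfies all the clues, so w ∈ F.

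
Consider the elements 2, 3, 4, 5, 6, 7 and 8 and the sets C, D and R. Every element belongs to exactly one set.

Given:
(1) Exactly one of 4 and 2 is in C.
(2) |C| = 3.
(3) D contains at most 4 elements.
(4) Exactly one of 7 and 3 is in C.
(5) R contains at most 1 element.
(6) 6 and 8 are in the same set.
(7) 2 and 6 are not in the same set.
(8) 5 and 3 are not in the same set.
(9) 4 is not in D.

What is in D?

D = {3, 6, 8}

From (9): 4 ∉ D.
Suppose 2 ∈ D: no assignment then satisfies all the clues, so 2 ∉ D.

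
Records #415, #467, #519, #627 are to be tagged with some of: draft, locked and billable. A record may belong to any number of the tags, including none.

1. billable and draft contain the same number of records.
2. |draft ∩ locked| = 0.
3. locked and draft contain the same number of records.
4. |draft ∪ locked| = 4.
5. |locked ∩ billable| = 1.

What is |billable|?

2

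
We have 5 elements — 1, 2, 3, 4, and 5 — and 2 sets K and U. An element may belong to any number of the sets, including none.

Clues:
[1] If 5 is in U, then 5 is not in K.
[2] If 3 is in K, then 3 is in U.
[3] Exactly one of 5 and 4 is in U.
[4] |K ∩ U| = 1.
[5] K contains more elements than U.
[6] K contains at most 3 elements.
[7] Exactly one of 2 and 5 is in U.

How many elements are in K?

3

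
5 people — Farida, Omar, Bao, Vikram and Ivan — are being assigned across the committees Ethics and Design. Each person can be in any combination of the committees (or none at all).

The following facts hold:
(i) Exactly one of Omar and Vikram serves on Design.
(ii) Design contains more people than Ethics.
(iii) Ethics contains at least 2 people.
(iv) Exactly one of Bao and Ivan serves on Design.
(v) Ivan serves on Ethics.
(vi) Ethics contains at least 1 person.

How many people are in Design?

3

From (v): Ivan ∈ Ethics.
Suppose Farida ∉ Design: no assignment then satisfies all the clues, so Farida ∈ Design.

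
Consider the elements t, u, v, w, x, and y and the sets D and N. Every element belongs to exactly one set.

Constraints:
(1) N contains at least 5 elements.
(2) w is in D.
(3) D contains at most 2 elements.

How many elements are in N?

5

From (2): w ∈ D.
(1): only 5 candidates remain for N, so all are in.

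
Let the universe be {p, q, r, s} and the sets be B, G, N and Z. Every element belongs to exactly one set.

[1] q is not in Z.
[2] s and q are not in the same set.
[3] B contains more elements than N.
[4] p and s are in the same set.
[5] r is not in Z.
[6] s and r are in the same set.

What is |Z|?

0

From (1): q ∉ Z.
From (5): r ∉ Z.
(6): s matches r: s ∉ Z.
(4): p matches s: p ∉ Z.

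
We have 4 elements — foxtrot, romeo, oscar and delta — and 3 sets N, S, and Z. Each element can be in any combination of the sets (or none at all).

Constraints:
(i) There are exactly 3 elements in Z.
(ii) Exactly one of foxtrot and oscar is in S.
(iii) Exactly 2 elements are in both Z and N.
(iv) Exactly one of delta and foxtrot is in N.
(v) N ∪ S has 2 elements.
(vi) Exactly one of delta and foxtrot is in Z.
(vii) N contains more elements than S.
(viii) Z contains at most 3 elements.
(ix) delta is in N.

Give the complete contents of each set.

N = {delta, oscar}; S = {oscar}; Z = {delta, oscar, romeo}

From (ix): delta ∈ N.
(iv) (exactly one): foxtrot ∉ N.
Suppose foxtrot ∈ S: no assignment then satisfies all the clues, so foxtrot ∉ S.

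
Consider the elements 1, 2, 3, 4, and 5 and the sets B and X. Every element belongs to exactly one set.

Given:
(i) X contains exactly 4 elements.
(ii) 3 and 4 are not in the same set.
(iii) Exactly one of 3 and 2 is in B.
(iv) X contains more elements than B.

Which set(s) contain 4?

4: X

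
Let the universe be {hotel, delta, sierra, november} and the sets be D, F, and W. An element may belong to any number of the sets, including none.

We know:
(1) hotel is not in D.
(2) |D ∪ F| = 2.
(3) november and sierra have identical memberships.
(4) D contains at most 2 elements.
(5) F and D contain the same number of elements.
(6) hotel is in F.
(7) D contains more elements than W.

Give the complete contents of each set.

D = {delta}; F = {hotel}; W = {}

From (1): hotel ∉ D.
From (6): hotel ∈ F.
Suppose hotel ∈ W: no assignment then satisfies all the clues, so hotel ∉ W.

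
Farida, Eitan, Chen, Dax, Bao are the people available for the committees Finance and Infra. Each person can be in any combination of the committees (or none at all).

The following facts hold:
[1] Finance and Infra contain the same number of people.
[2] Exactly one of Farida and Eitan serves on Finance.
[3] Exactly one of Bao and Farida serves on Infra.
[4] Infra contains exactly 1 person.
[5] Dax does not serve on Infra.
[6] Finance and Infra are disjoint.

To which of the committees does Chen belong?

Chen: none

From (5): Dax ∉ Infra.
Suppose Chen ∈ Finance: no assignment then satisfies all the clues, so Chen ∉ Finance.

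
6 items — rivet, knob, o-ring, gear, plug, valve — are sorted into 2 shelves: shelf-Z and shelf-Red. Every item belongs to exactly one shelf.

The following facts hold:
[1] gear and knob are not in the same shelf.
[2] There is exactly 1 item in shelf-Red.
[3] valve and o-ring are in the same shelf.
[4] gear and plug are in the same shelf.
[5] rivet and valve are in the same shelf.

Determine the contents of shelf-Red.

shelf-Red = {knob}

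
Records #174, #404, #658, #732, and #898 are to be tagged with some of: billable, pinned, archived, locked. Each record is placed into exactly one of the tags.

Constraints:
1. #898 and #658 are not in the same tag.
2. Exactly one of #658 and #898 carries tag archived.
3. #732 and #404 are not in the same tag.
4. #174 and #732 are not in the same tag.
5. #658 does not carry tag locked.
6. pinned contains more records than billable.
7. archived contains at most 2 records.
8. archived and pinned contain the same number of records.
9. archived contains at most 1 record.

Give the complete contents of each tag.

billable = {}; pinned = {#732}; archived = {#658}; locked = {#174, #404, #898}

From (5): #658 ∉ locked.
Suppose #174 ∈ billable: no assignment then satisfies all the clues, so #174 ∉ billable.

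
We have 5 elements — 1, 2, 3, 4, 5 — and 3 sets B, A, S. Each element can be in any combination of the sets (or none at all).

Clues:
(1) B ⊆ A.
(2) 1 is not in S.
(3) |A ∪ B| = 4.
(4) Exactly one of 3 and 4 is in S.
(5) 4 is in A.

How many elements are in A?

4

From (2): 1 ∉ S.
From (5): 4 ∈ A.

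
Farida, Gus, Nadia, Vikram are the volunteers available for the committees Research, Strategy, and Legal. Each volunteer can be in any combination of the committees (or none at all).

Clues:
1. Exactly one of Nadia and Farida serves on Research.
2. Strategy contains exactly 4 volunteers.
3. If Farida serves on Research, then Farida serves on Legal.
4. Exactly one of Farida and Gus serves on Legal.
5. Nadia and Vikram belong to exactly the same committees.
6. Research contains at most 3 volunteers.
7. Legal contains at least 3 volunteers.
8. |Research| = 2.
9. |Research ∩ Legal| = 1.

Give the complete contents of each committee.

(2): only 4 candidates remain for Strategy, so all are in.
Suppose Farida ∉ Research: no assignment then satisfies all the clues, so Farida ∈ Research.

Research = {Farida, Gus}; Strategy = {Farida, Gus, Nadia, Vikram}; Legal = {Farida, Nadia, Vikram}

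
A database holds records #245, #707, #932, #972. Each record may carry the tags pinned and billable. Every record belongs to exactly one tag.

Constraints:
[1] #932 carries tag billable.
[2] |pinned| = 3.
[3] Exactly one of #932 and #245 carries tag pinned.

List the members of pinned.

pinned = {#245, #707, #972}

From (1): #932 ∈ billable.
(2): only 3 candidates remain for pinned, so all are in.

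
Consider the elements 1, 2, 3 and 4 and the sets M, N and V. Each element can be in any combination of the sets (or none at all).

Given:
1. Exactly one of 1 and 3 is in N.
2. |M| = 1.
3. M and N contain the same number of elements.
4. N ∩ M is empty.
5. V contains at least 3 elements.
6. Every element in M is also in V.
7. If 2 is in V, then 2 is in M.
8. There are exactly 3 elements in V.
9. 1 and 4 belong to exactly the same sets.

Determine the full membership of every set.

M = {2}; N = {3}; V = {1, 2, 4}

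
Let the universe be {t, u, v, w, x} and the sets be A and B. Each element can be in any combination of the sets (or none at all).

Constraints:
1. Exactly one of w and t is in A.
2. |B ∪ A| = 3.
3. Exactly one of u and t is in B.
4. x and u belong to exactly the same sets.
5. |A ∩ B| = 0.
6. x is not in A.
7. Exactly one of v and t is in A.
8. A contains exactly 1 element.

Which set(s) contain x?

x: B

From (6): x ∉ A.
(4): u matches x: u ∉ A.
Suppose x ∉ B: no assignment then satisfies all the clues, so x ∈ B.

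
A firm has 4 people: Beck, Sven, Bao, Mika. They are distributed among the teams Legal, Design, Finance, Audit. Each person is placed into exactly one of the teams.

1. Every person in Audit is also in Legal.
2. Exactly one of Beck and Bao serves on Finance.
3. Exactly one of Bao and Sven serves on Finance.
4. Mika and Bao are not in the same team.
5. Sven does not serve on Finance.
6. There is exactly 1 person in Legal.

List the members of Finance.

Finance = {Bao}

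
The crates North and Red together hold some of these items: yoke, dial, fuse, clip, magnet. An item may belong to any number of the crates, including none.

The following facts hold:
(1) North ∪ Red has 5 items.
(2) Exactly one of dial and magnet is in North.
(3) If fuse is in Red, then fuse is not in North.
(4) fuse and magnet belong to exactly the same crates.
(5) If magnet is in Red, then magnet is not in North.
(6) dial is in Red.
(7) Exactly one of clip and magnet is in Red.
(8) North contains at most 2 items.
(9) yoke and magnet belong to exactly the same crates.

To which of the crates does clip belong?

From (6): dial ∈ Red.
Suppose clip ∉ North: no assignment then satisfies all the clues, so clip ∈ North.

clip: North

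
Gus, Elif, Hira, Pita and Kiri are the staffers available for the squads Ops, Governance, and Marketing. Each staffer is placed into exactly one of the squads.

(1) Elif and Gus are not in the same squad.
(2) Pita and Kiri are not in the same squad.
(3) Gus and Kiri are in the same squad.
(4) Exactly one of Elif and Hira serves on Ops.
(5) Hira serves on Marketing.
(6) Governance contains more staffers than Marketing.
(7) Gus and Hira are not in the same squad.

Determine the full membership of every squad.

Ops = {Elif, Pita}; Governance = {Gus, Kiri}; Marketing = {Hira}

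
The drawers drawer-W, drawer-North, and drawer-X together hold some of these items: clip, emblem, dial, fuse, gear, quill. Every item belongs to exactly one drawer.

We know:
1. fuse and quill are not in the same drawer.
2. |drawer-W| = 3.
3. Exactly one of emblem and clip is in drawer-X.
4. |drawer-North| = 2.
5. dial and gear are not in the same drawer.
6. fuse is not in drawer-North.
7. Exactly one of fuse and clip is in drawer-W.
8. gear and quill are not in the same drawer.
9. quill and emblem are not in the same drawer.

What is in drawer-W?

drawer-W = {emblem, fuse, gear}

From (6): fuse ∉ drawer-North.
Suppose clip ∈ drawer-W: no assignment then satisfies all the clues, so clip ∉ drawer-W.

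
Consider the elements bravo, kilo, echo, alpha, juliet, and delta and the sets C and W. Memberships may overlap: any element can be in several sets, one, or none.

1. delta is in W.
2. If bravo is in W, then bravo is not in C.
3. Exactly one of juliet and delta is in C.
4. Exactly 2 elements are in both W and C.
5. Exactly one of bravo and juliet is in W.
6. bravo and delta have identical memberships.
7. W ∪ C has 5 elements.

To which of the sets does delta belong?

delta: W

From (1): delta ∈ W.
(6): bravo matches delta: bravo ∈ W.
(2): bravo ∉ C.
(5) (exactly one): juliet ∉ W.
(6): delta matches bravo: delta ∉ C.
(3) (exactly one): juliet ∈ C.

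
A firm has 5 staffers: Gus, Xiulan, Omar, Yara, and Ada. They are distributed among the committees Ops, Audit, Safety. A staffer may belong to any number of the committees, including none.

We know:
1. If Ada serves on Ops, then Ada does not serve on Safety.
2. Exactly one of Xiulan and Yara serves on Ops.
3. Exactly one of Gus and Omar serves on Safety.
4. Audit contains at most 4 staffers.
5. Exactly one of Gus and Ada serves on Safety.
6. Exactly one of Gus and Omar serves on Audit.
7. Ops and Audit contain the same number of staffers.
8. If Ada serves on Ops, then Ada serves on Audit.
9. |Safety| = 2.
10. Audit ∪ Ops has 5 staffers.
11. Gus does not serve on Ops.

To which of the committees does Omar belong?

Omar: Ops

From (11): Gus ∉ Ops.
Suppose Omar ∉ Ops: no assignment then satisfies all the clues, so Omar ∈ Ops.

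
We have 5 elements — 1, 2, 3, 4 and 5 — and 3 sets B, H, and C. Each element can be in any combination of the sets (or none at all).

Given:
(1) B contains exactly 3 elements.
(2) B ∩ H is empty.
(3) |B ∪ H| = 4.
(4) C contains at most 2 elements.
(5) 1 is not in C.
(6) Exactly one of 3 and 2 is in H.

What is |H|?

1

From (5): 1 ∉ C.
Suppose 1 ∈ H: no assignment then satisfies all the clues, so 1 ∉ H.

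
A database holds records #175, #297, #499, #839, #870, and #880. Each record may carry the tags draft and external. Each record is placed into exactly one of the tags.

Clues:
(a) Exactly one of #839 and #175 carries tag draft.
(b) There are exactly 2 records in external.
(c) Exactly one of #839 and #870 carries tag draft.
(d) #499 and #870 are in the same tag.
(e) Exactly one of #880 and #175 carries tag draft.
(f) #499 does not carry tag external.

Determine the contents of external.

external = {#839, #880}

From (f): #499 ∉ external.
(d): #870 matches #499: #870 ∉ external.
Only one tag left: #499 ∈ draft.
Only one tag left: #870 ∈ draft.
(c) (exactly one): #839 ∉ draft.
Only one tag left: #839 ∈ external.
(a) (exactly one): #175 ∈ draft.
(e) (exactly one): #880 ∉ draft.
Only one tag left: #880 ∈ external.
(b): external already has 2, so the rest are out.
Only one tag left: #297 ∈ draft.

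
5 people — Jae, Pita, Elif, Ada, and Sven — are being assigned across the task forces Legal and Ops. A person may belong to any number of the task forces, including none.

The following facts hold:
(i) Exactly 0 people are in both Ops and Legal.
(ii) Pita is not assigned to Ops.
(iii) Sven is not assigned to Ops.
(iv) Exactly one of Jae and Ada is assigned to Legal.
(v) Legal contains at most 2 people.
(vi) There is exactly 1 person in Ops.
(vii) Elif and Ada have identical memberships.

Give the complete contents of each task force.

Legal = {Ada, Elif}; Ops = {Jae}

From (ii): Pita ∉ Ops.
From (iii): Sven ∉ Ops.
Suppose Jae ∈ Legal: no assignment then satisfies all the clues, so Jae ∉ Legal.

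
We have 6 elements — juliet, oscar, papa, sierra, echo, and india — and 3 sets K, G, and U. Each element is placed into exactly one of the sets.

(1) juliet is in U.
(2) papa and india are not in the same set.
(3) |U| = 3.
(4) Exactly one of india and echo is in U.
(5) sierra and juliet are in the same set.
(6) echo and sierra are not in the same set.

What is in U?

U = {india, juliet, sierra}

From (1): juliet ∈ U.
(5): sierra matches juliet: sierra ∉ K.
(5): sierra matches juliet: sierra ∉ G.
(5): sierra matches juliet: sierra ∈ U.
(6): echo ∉ U.
(4) (exactly one): india ∈ U.
(2): papa ∉ U.
(3): U already has 3, so the rest are out.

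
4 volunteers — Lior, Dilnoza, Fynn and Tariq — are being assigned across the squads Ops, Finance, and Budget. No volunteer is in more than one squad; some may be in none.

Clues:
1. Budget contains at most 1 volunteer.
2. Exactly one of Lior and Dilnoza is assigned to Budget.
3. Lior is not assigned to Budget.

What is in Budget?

From (3): Lior ∉ Budget.
(2) (exactly one): Dilnoza ∈ Budget.
(1): Budget already has 1, so the rest are out.

Budget = {Dilnoza}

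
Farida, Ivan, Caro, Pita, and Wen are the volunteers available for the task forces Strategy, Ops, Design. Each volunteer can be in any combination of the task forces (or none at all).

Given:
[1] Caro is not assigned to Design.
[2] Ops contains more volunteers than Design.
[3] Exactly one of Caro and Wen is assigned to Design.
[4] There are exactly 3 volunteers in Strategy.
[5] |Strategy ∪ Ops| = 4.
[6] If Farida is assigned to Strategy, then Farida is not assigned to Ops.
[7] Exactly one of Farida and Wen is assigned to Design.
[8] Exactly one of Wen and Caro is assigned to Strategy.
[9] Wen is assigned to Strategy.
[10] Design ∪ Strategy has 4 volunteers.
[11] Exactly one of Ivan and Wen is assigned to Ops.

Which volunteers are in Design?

Design = {Ivan, Wen}

From (1): Caro ∉ Design.
From (9): Wen ∈ Strategy.
(3) (exactly one): Wen ∈ Design.
(7) (exactly one): Farida ∉ Design.
(8) (exactly one): Caro ∉ Strategy.
Suppose Ivan ∉ Design: no assignment then satisfies all the clues, so Ivan ∈ Design.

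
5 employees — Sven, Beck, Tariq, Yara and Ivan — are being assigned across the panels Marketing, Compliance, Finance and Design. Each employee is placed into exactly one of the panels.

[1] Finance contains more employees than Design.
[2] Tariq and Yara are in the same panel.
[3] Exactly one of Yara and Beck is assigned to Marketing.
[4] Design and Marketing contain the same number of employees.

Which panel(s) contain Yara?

Yara: Finance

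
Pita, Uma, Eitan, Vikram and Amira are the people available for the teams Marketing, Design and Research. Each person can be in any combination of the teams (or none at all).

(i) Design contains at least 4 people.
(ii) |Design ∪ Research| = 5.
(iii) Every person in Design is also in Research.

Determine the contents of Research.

Research = {Amira, Eitan, Pita, Uma, Vikram}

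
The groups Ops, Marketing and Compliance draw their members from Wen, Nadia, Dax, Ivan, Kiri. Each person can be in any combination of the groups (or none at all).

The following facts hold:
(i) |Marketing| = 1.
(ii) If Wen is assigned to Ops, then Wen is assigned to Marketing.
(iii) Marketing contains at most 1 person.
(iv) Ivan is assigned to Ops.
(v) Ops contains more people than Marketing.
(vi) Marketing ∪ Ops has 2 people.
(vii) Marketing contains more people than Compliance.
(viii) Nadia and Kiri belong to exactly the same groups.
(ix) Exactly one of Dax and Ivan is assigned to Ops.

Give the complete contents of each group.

Ops = {Ivan, Wen}; Marketing = {Wen}; Compliance = {}

From (iv): Ivan ∈ Ops.
(ix) (exactly one): Dax ∉ Ops.
Suppose Wen ∉ Ops: no assignment then satisfies all the clues, so Wen ∈ Ops.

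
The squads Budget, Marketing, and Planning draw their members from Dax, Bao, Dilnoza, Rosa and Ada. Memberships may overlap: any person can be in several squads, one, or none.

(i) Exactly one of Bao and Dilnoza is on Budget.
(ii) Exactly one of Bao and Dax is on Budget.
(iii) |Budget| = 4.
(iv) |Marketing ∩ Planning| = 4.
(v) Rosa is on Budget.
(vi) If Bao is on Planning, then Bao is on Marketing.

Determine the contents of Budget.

Budget = {Ada, Dax, Dilnoza, Rosa}

From (v): Rosa ∈ Budget.
Suppose Dax ∉ Budget: no assignment then satisfies all the clues, so Dax ∈ Budget.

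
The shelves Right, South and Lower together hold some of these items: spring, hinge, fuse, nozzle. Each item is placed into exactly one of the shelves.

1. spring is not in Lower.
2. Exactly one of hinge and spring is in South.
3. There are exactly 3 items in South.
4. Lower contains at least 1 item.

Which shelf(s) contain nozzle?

nozzle: South

From (1): spring ∉ Lower.
Suppose nozzle ∈ Right: no assignment then satisfies all the clues, so nozzle ∉ Right.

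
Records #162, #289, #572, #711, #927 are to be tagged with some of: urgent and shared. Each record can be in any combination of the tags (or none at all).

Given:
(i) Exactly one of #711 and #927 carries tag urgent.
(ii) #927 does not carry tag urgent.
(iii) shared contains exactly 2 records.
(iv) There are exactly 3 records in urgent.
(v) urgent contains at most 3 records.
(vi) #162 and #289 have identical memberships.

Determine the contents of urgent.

urgent = {#162, #289, #711}

From (ii): #927 ∉ urgent.
(i) (exactly one): #711 ∈ urgent.
Suppose #162 ∉ urgent: no assignment then satisfies all the clues, so #162 ∈ urgent.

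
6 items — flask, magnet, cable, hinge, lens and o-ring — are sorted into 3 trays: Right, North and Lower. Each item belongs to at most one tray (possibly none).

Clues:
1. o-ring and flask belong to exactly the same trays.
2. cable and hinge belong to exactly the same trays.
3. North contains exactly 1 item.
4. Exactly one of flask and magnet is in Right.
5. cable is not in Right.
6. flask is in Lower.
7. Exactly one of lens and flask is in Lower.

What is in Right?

From (5): cable ∉ Right.
From (6): flask ∈ Lower.
(1): o-ring matches flask: o-ring ∉ Right.
(1): o-ring matches flask: o-ring ∉ North.
(1): o-ring matches flask: o-ring ∈ Lower.
(2): hinge matches cable: hinge ∉ Right.
(4) (exactly one): magnet ∈ Right.
(7) (exactly one): lens ∉ Lower.
Suppose lens ∈ Right: no assignment then satisfies all the clues, so lens ∉ Right.

Right = {magnet}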